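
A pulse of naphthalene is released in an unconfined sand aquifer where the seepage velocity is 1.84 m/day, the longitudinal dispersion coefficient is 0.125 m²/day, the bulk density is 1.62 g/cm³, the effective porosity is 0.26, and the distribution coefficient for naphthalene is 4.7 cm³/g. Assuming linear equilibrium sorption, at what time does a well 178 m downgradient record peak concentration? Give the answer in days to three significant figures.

2930 days

Retardation factor R = 1 + ρ_b·K_d/n = 1 + 1.62 × 4.7/0.26 = 30.28.
Sorption retards both mechanisms: v_R = v/R = 0.06077 m/day, D_R = D/R = 0.004128 m²/day.
Peak time from v_R²t² + 2D_R t − x² = 0: t = (√(D_R² + v_R²x²) − D_R)/v_R².
√(D_R² + v_R²x²) = √(0.004128² + 0.06077² × 178²) = 10.82; v_R² = 0.003693.
t = (10.82 − 0.004128)/0.003693 = 2930 days.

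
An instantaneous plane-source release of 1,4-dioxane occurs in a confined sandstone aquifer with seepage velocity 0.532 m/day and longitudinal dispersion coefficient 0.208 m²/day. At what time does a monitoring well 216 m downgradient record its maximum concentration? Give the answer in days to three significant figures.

For the 1D instantaneous-source solution, setting ∂C/∂t = 0 at fixed x gives v²t² + 2Dt − x² = 0, so t = (√(D² + v²x²) − D)/v².
√(D² + v²x²) = √(0.208² + 0.532² × 216²) = 114.9; v² = 0.283024.
t = (114.9 − 0.208)/0.283024 = 405 days (vs. the pure-advection estimate x/v = 406 d).

405 days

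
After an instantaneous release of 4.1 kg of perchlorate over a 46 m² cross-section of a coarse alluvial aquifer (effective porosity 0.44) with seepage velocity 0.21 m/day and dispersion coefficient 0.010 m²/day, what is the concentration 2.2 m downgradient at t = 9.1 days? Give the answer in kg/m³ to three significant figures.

For an instantaneous plane source, C(x,t) = M/(n_e·A·√(4πDt)) · exp(−(x−vt)²/(4Dt)), with n_e·A the pore (flow) area.
Plume center vt = 0.21 × 9.1 = 1.911 m, so the well at 2.2 m is 0.289 m downgradient of the peak.
√(4πDt) = 1.069 m, giving peak height M/(n_e·A·√(4πDt)) = 4.1/(0.44 × 46 × 1.069) = 0.1895 kg/m³.
(x−vt)²/(4Dt) = (0.289)²/(4 × 0.010 × 9.1) = 0.2295; exp(−0.2295) = 0.7949.
C = 0.1895 × 0.7949 = 0.151 kg/m³.

0.151 kg/m³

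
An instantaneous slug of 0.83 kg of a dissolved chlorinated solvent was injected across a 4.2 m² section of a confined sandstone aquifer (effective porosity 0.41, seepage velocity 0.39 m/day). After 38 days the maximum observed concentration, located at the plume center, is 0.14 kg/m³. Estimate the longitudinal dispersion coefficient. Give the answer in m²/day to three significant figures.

At the plume center C_max = M/(n_e·A·√(4πDt)), so D = M²/(4πt·(n_e·A·C_max)²).
n_e·A·C_max = 0.41 × 4.2 × 0.14 = 0.2411 kg/m.
D = 0.83²/(4π × 38 × 0.2411²) = 0.0248 m²/day.

0.0248 m²/day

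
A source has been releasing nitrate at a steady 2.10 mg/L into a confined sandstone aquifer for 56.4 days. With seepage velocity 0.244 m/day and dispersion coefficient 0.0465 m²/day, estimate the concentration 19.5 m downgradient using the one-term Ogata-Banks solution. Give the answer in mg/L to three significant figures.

0.0128 mg/L

For a continuous step input, C/C₀ ≈ ½·erfc((x−vt)/(2√(Dt))).
vt = 0.244 × 56.4 = 13.7616 m and 2√(Dt) = 2√(0.0465 × 56.4) = 3.239 m.
Argument (x−vt)/(2√(Dt)) = (19.5 − 13.7616)/3.239 = 1.772; ½·erfc(1.772) = 0.006106.
C = 2.10 × 0.006106 = 0.0128 mg/L.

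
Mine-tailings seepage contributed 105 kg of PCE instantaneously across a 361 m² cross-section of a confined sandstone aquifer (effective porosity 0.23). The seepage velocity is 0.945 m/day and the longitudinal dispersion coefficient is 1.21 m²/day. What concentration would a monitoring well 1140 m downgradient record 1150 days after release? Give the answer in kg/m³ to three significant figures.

0.00575 kg/m³

For an instantaneous plane source, C(x,t) = M/(n_e·A·√(4πDt)) · exp(−(x−vt)²/(4Dt)), with n_e·A the pore (flow) area.
Plume center vt = 0.945 × 1150 = 1086.75 m, so the well at 1140 m is 53.25 m downgradient of the peak.
√(4πDt) = 132.2 m, giving peak height M/(n_e·A·√(4πDt)) = 105/(0.23 × 361 × 132.2) = 0.009566 kg/m³.
(x−vt)²/(4Dt) = (53.25)²/(4 × 1.21 × 1150) = 0.5094; exp(−0.5094) = 0.6009.
C = 0.009566 × 0.6009 = 0.00575 kg/m³.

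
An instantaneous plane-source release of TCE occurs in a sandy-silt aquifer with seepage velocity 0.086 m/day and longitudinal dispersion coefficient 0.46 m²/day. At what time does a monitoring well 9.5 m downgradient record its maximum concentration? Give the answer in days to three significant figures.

For the 1D instantaneous-source solution, setting ∂C/∂t = 0 at fixed x gives v²t² + 2Dt − x² = 0, so t = (√(D² + v²x²) − D)/v².
√(D² + v²x²) = √(0.46² + 0.086² × 9.5²) = 0.9376; v² = 0.007396.
t = (0.9376 − 0.46)/0.007396 = 64.6 days (vs. the pure-advection estimate x/v = 110 d).

64.6 days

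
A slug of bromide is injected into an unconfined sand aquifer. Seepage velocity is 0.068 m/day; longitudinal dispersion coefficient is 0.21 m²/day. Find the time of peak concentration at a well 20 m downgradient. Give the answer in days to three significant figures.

252 days

For the 1D instantaneous-source solution, setting ∂C/∂t = 0 at fixed x gives v²t² + 2Dt − x² = 0, so t = (√(D² + v²x²) − D)/v².
√(D² + v²x²) = √(0.21² + 0.068² × 20²) = 1.376; v² = 0.004624.
t = (1.376 − 0.21)/0.004624 = 252 days (vs. the pure-advection estimate x/v = 294 d).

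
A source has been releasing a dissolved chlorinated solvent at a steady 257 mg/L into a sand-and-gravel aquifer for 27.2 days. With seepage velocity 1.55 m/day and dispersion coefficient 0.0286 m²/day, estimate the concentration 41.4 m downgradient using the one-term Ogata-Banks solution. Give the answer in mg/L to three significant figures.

187 mg/L

For a continuous step input, C/C₀ ≈ ½·erfc((x−vt)/(2√(Dt))).
vt = 1.55 × 27.2 = 42.16 m and 2√(Dt) = 2√(0.0286 × 27.2) = 1.764 m.
Argument (x−vt)/(2√(Dt)) = (41.4 − 42.16)/1.764 = -0.4308; ½·erfc(-0.4308) = 0.7288.
C = 257 × 0.7288 = 187 mg/L.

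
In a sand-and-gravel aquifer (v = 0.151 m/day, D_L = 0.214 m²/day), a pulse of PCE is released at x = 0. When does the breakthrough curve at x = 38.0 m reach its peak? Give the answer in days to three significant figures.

For the 1D instantaneous-source solution, setting ∂C/∂t = 0 at fixed x gives v²t² + 2Dt − x² = 0, so t = (√(D² + v²x²) − D)/v².
√(D² + v²x²) = √(0.214² + 0.151² × 38.0²) = 5.742; v² = 0.022801.
t = (5.742 − 0.214)/0.022801 = 242 days (vs. the pure-advection estimate x/v = 252 d).

242 days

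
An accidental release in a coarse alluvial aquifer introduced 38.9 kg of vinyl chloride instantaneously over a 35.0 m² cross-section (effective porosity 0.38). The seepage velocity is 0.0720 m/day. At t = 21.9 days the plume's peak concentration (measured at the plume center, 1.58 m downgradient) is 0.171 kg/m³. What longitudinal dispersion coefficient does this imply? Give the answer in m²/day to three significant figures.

1.06 m²/day

At the plume center C_max = M/(n_e·A·√(4πDt)), so D = M²/(4πt·(n_e·A·C_max)²).
n_e·A·C_max = 0.38 × 35.0 × 0.171 = 2.274 kg/m.
D = 38.9²/(4π × 21.9 × 2.274²) = 1.06 m²/day.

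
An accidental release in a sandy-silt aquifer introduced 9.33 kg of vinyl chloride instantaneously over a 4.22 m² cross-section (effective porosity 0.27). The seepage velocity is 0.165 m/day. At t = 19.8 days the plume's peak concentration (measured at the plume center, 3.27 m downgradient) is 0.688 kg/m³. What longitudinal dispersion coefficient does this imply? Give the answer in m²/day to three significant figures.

0.569 m²/day

At the plume center C_max = M/(n_e·A·√(4πDt)), so D = M²/(4πt·(n_e·A·C_max)²).
n_e·A·C_max = 0.27 × 4.22 × 0.688 = 0.7839 kg/m.
D = 9.33²/(4π × 19.8 × 0.7839²) = 0.569 m²/day.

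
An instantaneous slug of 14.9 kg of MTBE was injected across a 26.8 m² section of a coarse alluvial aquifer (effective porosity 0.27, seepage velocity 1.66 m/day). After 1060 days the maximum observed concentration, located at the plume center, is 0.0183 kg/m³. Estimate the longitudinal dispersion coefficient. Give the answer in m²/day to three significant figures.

At the plume center C_max = M/(n_e·A·√(4πDt)), so D = M²/(4πt·(n_e·A·C_max)²).
n_e·A·C_max = 0.27 × 26.8 × 0.0183 = 0.1324 kg/m.
D = 14.9²/(4π × 1060 × 0.1324²) = 0.951 m²/day.

0.951 m²/day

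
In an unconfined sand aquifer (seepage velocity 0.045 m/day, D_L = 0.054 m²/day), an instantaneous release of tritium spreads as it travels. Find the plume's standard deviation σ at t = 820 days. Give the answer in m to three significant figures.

Dispersive spreading gives a Gaussian with σ² = 2Dt; advection only shifts the center.
σ = √(2 × 0.054 × 820) = 9.41 m.

9.41 m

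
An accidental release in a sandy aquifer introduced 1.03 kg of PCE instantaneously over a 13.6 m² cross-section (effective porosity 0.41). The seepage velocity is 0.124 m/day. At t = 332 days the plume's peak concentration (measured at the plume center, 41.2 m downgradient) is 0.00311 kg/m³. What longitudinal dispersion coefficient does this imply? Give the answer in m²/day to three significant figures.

0.846 m²/day

At the plume center C_max = M/(n_e·A·√(4πDt)), so D = M²/(4πt·(n_e·A·C_max)²).
n_e·A·C_max = 0.41 × 13.6 × 0.00311 = 0.01734 kg/m.
D = 1.03²/(4π × 332 × 0.01734²) = 0.846 m²/day.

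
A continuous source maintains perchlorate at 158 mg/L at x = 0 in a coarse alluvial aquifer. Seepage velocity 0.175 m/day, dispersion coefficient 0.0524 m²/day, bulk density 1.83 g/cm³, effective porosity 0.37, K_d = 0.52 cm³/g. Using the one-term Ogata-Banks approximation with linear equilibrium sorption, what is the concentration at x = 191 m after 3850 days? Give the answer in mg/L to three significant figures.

Retardation factor R = 1 + ρ_b·K_d/n = 1 + 1.83 × 0.52/0.37 = 3.572.
Sorption retards both mechanisms: v_R = v/R = 0.04899 m/day, D_R = D/R = 0.01467 m²/day.
v_R·t = 0.04899 × 3850 = 188.6115 m; 2√(D_R t) = 15.03 m; argument = (191 − 188.6115)/15.03 = 0.1589.
C = C₀ × ½·erfc(0.1589) = 158 × 0.4111 = 65.0 mg/L.

65.0 mg/L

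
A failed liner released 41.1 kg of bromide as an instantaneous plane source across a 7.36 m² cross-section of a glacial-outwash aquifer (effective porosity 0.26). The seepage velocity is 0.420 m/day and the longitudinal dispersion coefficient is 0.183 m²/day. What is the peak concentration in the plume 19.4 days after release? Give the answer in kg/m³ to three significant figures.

3.22 kg/m³

The peak of an instantaneous 1D plume sits at x = vt; there the Gaussian factor is 1 and C_max = M/(n_e·A·√(4πDt)), where n_e·A is the pore area the mass is dissolved in.
√(4πDt) = √(4π × 0.183 × 19.4) = 6.679 m, so C_max = 41.1/(0.26 × 7.36 × 6.679) = 3.22 kg/m³.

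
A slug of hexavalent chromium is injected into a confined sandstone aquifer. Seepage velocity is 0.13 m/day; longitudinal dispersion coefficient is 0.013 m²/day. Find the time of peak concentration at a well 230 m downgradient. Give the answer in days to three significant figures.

For the 1D instantaneous-source solution, setting ∂C/∂t = 0 at fixed x gives v²t² + 2Dt − x² = 0, so t = (√(D² + v²x²) − D)/v².
√(D² + v²x²) = √(0.013² + 0.13² × 230²) = 29.90; v² = 0.0169.
t = (29.90 − 0.013)/0.0169 = 1770 days (vs. the pure-advection estimate x/v = 1770 d).

1770 days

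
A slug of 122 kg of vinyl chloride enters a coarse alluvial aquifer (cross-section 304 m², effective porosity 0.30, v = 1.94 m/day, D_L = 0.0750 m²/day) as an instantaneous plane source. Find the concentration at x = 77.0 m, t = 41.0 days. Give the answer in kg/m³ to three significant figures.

0.127 kg/m³

For an instantaneous plane source, C(x,t) = M/(n_e·A·√(4πDt)) · exp(−(x−vt)²/(4Dt)), with n_e·A the pore (flow) area.
Plume center vt = 1.94 × 41.0 = 79.54 m, so the well at 77.0 m is 2.54 m upgradient of the peak.
√(4πDt) = 6.216 m, giving peak height M/(n_e·A·√(4πDt)) = 122/(0.30 × 304 × 6.216) = 0.2152 kg/m³.
(x−vt)²/(4Dt) = (-2.54)²/(4 × 0.0750 × 41.0) = 0.5245; exp(−0.5245) = 0.5919.
C = 0.2152 × 0.5919 = 0.127 kg/m³.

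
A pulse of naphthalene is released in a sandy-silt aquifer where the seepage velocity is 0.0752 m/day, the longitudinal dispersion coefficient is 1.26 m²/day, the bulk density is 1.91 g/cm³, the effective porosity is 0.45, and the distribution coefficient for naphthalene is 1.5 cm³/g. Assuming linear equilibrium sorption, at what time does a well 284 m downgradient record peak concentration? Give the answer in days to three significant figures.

Retardation factor R = 1 + ρ_b·K_d/n = 1 + 1.91 × 1.5/0.45 = 7.367.
Sorption retards both mechanisms: v_R = v/R = 0.01021 m/day, D_R = D/R = 0.1710 m²/day.
Peak time from v_R²t² + 2D_R t − x² = 0: t = (√(D_R² + v_R²x²) − D_R)/v_R².
√(D_R² + v_R²x²) = √(0.1710² + 0.01021² × 284²) = 2.905; v_R² = 0.0001042.
t = (2.905 − 0.1710)/0.0001042 = 26200 days.

26200 days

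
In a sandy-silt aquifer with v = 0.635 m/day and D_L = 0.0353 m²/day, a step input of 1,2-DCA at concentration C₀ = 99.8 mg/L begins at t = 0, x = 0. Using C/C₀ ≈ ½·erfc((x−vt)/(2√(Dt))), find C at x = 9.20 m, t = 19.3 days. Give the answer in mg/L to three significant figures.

For a continuous step input, C/C₀ ≈ ½·erfc((x−vt)/(2√(Dt))).
vt = 0.635 × 19.3 = 12.2555 m and 2√(Dt) = 2√(0.0353 × 19.3) = 1.651 m.
Argument (x−vt)/(2√(Dt)) = (9.20 − 12.2555)/1.651 = -1.851; ½·erfc(-1.851) = 0.9956.
C = 99.8 × 0.9956 = 99.4 mg/L.

99.4 mg/L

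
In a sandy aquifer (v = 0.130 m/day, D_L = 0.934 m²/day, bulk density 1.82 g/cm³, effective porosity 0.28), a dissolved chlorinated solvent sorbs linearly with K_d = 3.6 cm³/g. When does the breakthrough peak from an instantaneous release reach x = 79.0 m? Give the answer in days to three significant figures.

Retardation factor R = 1 + ρ_b·K_d/n = 1 + 1.82 × 3.6/0.28 = 24.40.
Sorption retards both mechanisms: v_R = v/R = 0.005328 m/day, D_R = D/R = 0.03828 m²/day.
Peak time from v_R²t² + 2D_R t − x² = 0: t = (√(D_R² + v_R²x²) − D_R)/v_R².
√(D_R² + v_R²x²) = √(0.03828² + 0.005328² × 79.0²) = 0.4226; v_R² = 2.839e-05.
t = (0.4226 − 0.03828)/2.839e-05 = 13500 days.

13500 days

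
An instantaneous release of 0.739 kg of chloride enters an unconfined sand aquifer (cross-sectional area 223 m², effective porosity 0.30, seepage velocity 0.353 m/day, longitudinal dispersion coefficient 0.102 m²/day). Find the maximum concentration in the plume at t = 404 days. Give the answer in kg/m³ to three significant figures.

The peak of an instantaneous 1D plume sits at x = vt; there the Gaussian factor is 1 and C_max = M/(n_e·A·√(4πDt)), where n_e·A is the pore area the mass is dissolved in.
√(4πDt) = √(4π × 0.102 × 404) = 22.76 m, so C_max = 0.739/(0.30 × 223 × 22.76) = 0.000485 kg/m³.

0.000485 kg/m³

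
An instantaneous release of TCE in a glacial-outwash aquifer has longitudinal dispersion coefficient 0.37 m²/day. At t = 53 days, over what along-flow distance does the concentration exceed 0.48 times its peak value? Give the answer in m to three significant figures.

15.2 m

The plume is Gaussian with σ = √(2Dt) = √(2 × 0.37 × 53) = 6.263 m.
C/C_peak = exp(−Δx²/(2σ²)) = 0.48 ⇒ Δx = σ·√(−2 ln 0.48) = 6.263 × 1.212 = 7.591 m.
Width = 2Δx = 15.2 m.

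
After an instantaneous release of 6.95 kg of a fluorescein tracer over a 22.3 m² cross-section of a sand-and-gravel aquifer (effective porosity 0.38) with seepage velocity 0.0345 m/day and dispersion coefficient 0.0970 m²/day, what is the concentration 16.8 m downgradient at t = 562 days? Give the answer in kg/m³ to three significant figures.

0.0304 kg/m³

For an instantaneous plane source, C(x,t) = M/(n_e·A·√(4πDt)) · exp(−(x−vt)²/(4Dt)), with n_e·A the pore (flow) area.
Plume center vt = 0.0345 × 562 = 19.389 m, so the well at 16.8 m is 2.589 m upgradient of the peak.
√(4πDt) = 26.17 m, giving peak height M/(n_e·A·√(4πDt)) = 6.95/(0.38 × 22.3 × 26.17) = 0.03134 kg/m³.
(x−vt)²/(4Dt) = (-2.589)²/(4 × 0.0970 × 562) = 0.03074; exp(−0.03074) = 0.9697.
C = 0.03134 × 0.9697 = 0.0304 kg/m³.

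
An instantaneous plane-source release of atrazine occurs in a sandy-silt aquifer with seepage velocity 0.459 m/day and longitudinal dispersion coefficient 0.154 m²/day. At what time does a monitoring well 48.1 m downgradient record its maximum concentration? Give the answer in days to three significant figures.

104 days

For the 1D instantaneous-source solution, setting ∂C/∂t = 0 at fixed x gives v²t² + 2Dt − x² = 0, so t = (√(D² + v²x²) − D)/v².
√(D² + v²x²) = √(0.154² + 0.459² × 48.1²) = 22.08; v² = 0.210681.
t = (22.08 − 0.154)/0.210681 = 104 days (vs. the pure-advection estimate x/v = 105 d).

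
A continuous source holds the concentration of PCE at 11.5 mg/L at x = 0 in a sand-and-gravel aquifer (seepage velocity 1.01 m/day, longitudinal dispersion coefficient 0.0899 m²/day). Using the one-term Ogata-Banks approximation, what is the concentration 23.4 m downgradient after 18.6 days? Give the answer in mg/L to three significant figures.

For a continuous step input, C/C₀ ≈ ½·erfc((x−vt)/(2√(Dt))).
vt = 1.01 × 18.6 = 18.786 m and 2√(Dt) = 2√(0.0899 × 18.6) = 2.586 m.
Argument (x−vt)/(2√(Dt)) = (23.4 − 18.786)/2.586 = 1.784; ½·erfc(1.784) = 0.005819.
C = 11.5 × 0.005819 = 0.0669 mg/L.

0.0669 mg/L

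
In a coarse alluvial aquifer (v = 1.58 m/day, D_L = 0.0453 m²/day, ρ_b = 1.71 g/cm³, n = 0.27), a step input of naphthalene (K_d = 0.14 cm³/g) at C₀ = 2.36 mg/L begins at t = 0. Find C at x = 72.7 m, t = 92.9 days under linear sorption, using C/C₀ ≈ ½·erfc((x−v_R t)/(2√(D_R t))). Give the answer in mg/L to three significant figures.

2.34 mg/L

Retardation factor R = 1 + ρ_b·K_d/n = 1 + 1.71 × 0.14/0.27 = 1.887.
Sorption retards both mechanisms: v_R = v/R = 0.8373 m/day, D_R = D/R = 0.02401 m²/day.
v_R·t = 0.8373 × 92.9 = 77.78517 m; 2√(D_R t) = 2.987 m; argument = (72.7 − 77.78517)/2.987 = -1.702.
C = C₀ × ½·erfc(-1.702) = 2.36 × 0.9920 = 2.34 mg/L.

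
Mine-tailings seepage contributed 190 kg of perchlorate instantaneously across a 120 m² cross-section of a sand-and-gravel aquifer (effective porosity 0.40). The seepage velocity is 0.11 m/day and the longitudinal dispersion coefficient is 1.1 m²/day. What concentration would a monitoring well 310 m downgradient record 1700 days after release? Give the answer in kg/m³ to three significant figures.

For an instantaneous plane source, C(x,t) = M/(n_e·A·√(4πDt)) · exp(−(x−vt)²/(4Dt)), with n_e·A the pore (flow) area.
Plume center vt = 0.11 × 1700 = 187 m, so the well at 310 m is 123 m downgradient of the peak.
√(4πDt) = 153.3 m, giving peak height M/(n_e·A·√(4πDt)) = 190/(0.40 × 120 × 153.3) = 0.02582 kg/m³.
(x−vt)²/(4Dt) = (123)²/(4 × 1.1 × 1700) = 2.023; exp(−2.023) = 0.1323.
C = 0.02582 × 0.1323 = 0.00342 kg/m³.

0.00342 kg/m³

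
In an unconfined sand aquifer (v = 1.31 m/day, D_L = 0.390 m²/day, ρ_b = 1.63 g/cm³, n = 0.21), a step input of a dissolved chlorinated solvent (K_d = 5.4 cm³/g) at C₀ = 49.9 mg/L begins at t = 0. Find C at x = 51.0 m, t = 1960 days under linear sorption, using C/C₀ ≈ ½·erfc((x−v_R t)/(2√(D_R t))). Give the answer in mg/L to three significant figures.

Retardation factor R = 1 + ρ_b·K_d/n = 1 + 1.63 × 5.4/0.21 = 42.91.
Sorption retards both mechanisms: v_R = v/R = 0.03053 m/day, D_R = D/R = 0.009089 m²/day.
v_R·t = 0.03053 × 1960 = 59.8388 m; 2√(D_R t) = 8.441 m; argument = (51.0 − 59.8388)/8.441 = -1.047.
C = C₀ × ½·erfc(-1.047) = 49.9 × 0.9307 = 46.4 mg/L.

46.4 mg/L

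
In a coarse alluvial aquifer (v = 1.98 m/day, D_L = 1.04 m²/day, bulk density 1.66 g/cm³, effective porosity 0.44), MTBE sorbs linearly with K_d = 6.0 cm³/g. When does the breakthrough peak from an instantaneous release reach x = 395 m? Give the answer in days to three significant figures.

4710 days

Retardation factor R = 1 + ρ_b·K_d/n = 1 + 1.66 × 6.0/0.44 = 23.64.
Sorption retards both mechanisms: v_R = v/R = 0.08376 m/day, D_R = D/R = 0.04399 m²/day.
Peak time from v_R²t² + 2D_R t − x² = 0: t = (√(D_R² + v_R²x²) − D_R)/v_R².
√(D_R² + v_R²x²) = √(0.04399² + 0.08376² × 395²) = 33.09; v_R² = 0.007016.
t = (33.09 − 0.04399)/0.007016 = 4710 days.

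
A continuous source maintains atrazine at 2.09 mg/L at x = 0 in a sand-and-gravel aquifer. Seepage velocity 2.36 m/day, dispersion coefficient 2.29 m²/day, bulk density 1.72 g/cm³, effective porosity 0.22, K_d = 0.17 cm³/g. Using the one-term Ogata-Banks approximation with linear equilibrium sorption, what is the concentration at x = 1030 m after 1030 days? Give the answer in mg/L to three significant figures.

1.29 mg/L

Retardation factor R = 1 + ρ_b·K_d/n = 1 + 1.72 × 0.17/0.22 = 2.329.
Sorption retards both mechanisms: v_R = v/R = 1.013 m/day, D_R = D/R = 0.9833 m²/day.
v_R·t = 1.013 × 1030 = 1043.39 m; 2√(D_R t) = 63.65 m; argument = (1030 − 1043.39)/63.65 = -0.2104.
C = C₀ × ½·erfc(-0.2104) = 2.09 × 0.6170 = 1.29 mg/L.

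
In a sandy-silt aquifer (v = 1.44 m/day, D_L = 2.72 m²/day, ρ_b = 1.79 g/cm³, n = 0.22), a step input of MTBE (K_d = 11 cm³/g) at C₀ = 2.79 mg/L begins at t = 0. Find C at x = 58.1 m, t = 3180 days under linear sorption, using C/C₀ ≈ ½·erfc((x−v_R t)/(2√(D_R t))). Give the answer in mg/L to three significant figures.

0.819 mg/L

Retardation factor R = 1 + ρ_b·K_d/n = 1 + 1.79 × 11/0.22 = 90.50.
Sorption retards both mechanisms: v_R = v/R = 0.01591 m/day, D_R = D/R = 0.03006 m²/day.
v_R·t = 0.01591 × 3180 = 50.5938 m; 2√(D_R t) = 19.55 m; argument = (58.1 − 50.5938)/19.55 = 0.3839.
C = C₀ × ½·erfc(0.3839) = 2.79 × 0.2936 = 0.819 mg/L.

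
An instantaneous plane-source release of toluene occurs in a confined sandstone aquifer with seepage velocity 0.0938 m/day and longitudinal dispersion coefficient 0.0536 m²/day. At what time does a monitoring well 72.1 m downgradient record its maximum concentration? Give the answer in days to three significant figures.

763 days

For the 1D instantaneous-source solution, setting ∂C/∂t = 0 at fixed x gives v²t² + 2Dt − x² = 0, so t = (√(D² + v²x²) − D)/v².
√(D² + v²x²) = √(0.0536² + 0.0938² × 72.1²) = 6.763; v² = 0.00879844.
t = (6.763 − 0.0536)/0.00879844 = 763 days (vs. the pure-advection estimate x/v = 769 d).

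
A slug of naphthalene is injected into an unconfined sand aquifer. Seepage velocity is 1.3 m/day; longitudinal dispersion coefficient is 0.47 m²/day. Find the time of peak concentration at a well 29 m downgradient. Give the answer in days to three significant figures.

22.0 days

For the 1D instantaneous-source solution, setting ∂C/∂t = 0 at fixed x gives v²t² + 2Dt − x² = 0, so t = (√(D² + v²x²) − D)/v².
√(D² + v²x²) = √(0.47² + 1.3² × 29²) = 37.70; v² = 1.69.
t = (37.70 − 0.47)/1.69 = 22.0 days (vs. the pure-advection estimate x/v = 22.3 d).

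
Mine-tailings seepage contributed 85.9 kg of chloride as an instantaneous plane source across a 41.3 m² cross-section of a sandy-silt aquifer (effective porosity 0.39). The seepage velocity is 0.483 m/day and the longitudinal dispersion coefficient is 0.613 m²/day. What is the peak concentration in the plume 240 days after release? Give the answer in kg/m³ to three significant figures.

The peak of an instantaneous 1D plume sits at x = vt; there the Gaussian factor is 1 and C_max = M/(n_e·A·√(4πDt)), where n_e·A is the pore area the mass is dissolved in.
√(4πDt) = √(4π × 0.613 × 240) = 43.00 m, so C_max = 85.9/(0.39 × 41.3 × 43.00) = 0.124 kg/m³.

0.124 kg/m³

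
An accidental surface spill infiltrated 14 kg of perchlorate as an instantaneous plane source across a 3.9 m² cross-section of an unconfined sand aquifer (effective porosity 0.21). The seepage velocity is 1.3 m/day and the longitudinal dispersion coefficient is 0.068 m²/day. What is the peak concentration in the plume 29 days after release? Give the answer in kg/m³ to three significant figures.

3.43 kg/m³

The peak of an instantaneous 1D plume sits at x = vt; there the Gaussian factor is 1 and C_max = M/(n_e·A·√(4πDt)), where n_e·A is the pore area the mass is dissolved in.
√(4πDt) = √(4π × 0.068 × 29) = 4.978 m, so C_max = 14/(0.21 × 3.9 × 4.978) = 3.43 kg/m³.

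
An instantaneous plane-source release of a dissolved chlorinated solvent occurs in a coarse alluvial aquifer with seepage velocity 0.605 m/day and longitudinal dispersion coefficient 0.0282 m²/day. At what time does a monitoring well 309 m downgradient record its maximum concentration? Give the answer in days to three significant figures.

511 days

For the 1D instantaneous-source solution, setting ∂C/∂t = 0 at fixed x gives v²t² + 2Dt − x² = 0, so t = (√(D² + v²x²) − D)/v².
√(D² + v²x²) = √(0.0282² + 0.605² × 309²) = 186.9; v² = 0.366025.
t = (186.9 − 0.0282)/0.366025 = 511 days (vs. the pure-advection estimate x/v = 511 d).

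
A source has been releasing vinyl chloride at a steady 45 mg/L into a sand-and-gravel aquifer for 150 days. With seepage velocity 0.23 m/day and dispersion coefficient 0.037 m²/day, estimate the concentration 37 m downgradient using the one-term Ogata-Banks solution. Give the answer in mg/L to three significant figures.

10.2 mg/L

For a continuous step input, C/C₀ ≈ ½·erfc((x−vt)/(2√(Dt))).
vt = 0.23 × 150 = 34.5 m and 2√(Dt) = 2√(0.037 × 150) = 4.712 m.
Argument (x−vt)/(2√(Dt)) = (37 − 34.5)/4.712 = 0.5306; ½·erfc(0.5306) = 0.2265.
C = 45 × 0.2265 = 10.2 mg/L.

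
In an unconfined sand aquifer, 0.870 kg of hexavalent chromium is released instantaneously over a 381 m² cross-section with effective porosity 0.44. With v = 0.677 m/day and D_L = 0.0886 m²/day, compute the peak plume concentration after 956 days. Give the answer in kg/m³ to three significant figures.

The peak of an instantaneous 1D plume sits at x = vt; there the Gaussian factor is 1 and C_max = M/(n_e·A·√(4πDt)), where n_e·A is the pore area the mass is dissolved in.
√(4πDt) = √(4π × 0.0886 × 956) = 32.63 m, so C_max = 0.870/(0.44 × 381 × 32.63) = 0.000159 kg/m³.

0.000159 kg/m³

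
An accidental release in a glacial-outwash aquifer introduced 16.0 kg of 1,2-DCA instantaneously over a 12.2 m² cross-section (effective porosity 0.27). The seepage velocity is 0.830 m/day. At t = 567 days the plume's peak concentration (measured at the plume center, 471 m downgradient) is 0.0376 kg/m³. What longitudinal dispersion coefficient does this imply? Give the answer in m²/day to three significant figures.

At the plume center C_max = M/(n_e·A·√(4πDt)), so D = M²/(4πt·(n_e·A·C_max)²).
n_e·A·C_max = 0.27 × 12.2 × 0.0376 = 0.1239 kg/m.
D = 16.0²/(4π × 567 × 0.1239²) = 2.34 m²/day.

2.34 m²/day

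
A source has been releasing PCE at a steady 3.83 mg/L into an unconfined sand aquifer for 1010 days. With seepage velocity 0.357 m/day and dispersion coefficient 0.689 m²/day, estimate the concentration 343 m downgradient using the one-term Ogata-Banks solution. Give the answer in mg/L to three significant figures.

For a continuous step input, C/C₀ ≈ ½·erfc((x−vt)/(2√(Dt))).
vt = 0.357 × 1010 = 360.57 m and 2√(Dt) = 2√(0.689 × 1010) = 52.76 m.
Argument (x−vt)/(2√(Dt)) = (343 − 360.57)/52.76 = -0.3330; ½·erfc(-0.3330) = 0.6812.
C = 3.83 × 0.6812 = 2.61 mg/L.

2.61 mg/L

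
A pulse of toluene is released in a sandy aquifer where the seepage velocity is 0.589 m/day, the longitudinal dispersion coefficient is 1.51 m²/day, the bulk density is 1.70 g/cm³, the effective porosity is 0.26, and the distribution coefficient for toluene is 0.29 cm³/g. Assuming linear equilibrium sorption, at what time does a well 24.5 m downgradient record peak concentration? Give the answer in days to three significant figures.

109 days

Retardation factor R = 1 + ρ_b·K_d/n = 1 + 1.70 × 0.29/0.26 = 2.896.
Sorption retards both mechanisms: v_R = v/R = 0.2034 m/day, D_R = D/R = 0.5214 m²/day.
Peak time from v_R²t² + 2D_R t − x² = 0: t = (√(D_R² + v_R²x²) − D_R)/v_R².
√(D_R² + v_R²x²) = √(0.5214² + 0.2034² × 24.5²) = 5.011; v_R² = 0.04137.
t = (5.011 − 0.5214)/0.04137 = 109 days.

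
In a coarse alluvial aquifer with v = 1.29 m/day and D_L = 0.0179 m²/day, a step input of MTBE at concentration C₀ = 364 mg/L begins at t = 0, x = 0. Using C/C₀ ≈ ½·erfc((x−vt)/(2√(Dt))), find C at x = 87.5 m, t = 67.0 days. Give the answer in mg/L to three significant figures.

For a continuous step input, C/C₀ ≈ ½·erfc((x−vt)/(2√(Dt))).
vt = 1.29 × 67.0 = 86.43 m and 2√(Dt) = 2√(0.0179 × 67.0) = 2.190 m.
Argument (x−vt)/(2√(Dt)) = (87.5 − 86.43)/2.190 = 0.4886; ½·erfc(0.4886) = 0.2448.
C = 364 × 0.2448 = 89.1 mg/L.

89.1 mg/L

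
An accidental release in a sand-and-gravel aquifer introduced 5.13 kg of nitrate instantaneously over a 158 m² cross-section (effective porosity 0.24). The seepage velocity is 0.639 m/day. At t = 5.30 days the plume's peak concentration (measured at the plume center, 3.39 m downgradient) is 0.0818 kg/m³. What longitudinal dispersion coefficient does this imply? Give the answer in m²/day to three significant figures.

0.0411 m²/day

At the plume center C_max = M/(n_e·A·√(4πDt)), so D = M²/(4πt·(n_e·A·C_max)²).
n_e·A·C_max = 0.24 × 158 × 0.0818 = 3.102 kg/m.
D = 5.13²/(4π × 5.30 × 3.102²) = 0.0411 m²/day.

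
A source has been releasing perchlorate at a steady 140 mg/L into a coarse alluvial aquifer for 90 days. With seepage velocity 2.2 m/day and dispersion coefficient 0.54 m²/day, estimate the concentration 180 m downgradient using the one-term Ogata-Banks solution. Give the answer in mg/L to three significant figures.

135 mg/L

For a continuous step input, C/C₀ ≈ ½·erfc((x−vt)/(2√(Dt))).
vt = 2.2 × 90 = 198 m and 2√(Dt) = 2√(0.54 × 90) = 13.94 m.
Argument (x−vt)/(2√(Dt)) = (180 − 198)/13.94 = -1.291; ½·erfc(-1.291) = 0.9661.
C = 140 × 0.9661 = 135 mg/L.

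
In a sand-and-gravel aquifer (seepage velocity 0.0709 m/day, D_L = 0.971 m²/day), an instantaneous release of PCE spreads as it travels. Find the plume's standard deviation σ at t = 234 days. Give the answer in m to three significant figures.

21.3 m

Dispersive spreading gives a Gaussian with σ² = 2Dt; advection only shifts the center.
σ = √(2 × 0.971 × 234) = 21.3 m.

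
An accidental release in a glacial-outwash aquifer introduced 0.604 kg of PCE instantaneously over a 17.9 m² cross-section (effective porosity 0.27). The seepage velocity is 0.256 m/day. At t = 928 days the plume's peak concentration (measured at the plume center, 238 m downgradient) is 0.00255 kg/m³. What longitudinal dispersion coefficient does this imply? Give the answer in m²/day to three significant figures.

0.206 m²/day

At the plume center C_max = M/(n_e·A·√(4πDt)), so D = M²/(4πt·(n_e·A·C_max)²).
n_e·A·C_max = 0.27 × 17.9 × 0.00255 = 0.01232 kg/m.
D = 0.604²/(4π × 928 × 0.01232²) = 0.206 m²/day.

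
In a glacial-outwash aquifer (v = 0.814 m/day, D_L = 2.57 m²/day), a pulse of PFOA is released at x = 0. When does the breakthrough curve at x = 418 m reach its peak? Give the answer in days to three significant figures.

For the 1D instantaneous-source solution, setting ∂C/∂t = 0 at fixed x gives v²t² + 2Dt − x² = 0, so t = (√(D² + v²x²) − D)/v².
√(D² + v²x²) = √(2.57² + 0.814² × 418²) = 340.3; v² = 0.662596.
t = (340.3 − 2.57)/0.662596 = 510 days (vs. the pure-advection estimate x/v = 514 d).

510 days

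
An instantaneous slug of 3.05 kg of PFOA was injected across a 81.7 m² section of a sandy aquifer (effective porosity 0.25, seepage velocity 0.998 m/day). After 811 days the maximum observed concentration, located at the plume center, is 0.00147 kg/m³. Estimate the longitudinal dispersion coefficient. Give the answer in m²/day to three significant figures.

1.01 m²/day

At the plume center C_max = M/(n_e·A·√(4πDt)), so D = M²/(4πt·(n_e·A·C_max)²).
n_e·A·C_max = 0.25 × 81.7 × 0.00147 = 0.03002 kg/m.
D = 3.05²/(4π × 811 × 0.03002²) = 1.01 m²/day.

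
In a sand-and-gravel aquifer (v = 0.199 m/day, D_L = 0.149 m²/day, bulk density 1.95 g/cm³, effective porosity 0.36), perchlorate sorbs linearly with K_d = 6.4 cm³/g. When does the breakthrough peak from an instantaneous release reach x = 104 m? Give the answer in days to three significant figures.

Retardation factor R = 1 + ρ_b·K_d/n = 1 + 1.95 × 6.4/0.36 = 35.67.
Sorption retards both mechanisms: v_R = v/R = 0.005579 m/day, D_R = D/R = 0.004177 m²/day.
Peak time from v_R²t² + 2D_R t − x² = 0: t = (√(D_R² + v_R²x²) − D_R)/v_R².
√(D_R² + v_R²x²) = √(0.004177² + 0.005579² × 104²) = 0.5802; v_R² = 3.113e-05.
t = (0.5802 − 0.004177)/3.113e-05 = 18500 days.

18500 days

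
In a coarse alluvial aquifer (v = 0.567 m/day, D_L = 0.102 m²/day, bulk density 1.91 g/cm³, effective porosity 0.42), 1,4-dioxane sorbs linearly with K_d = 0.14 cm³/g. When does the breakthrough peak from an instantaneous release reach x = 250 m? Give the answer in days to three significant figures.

721 days

Retardation factor R = 1 + ρ_b·K_d/n = 1 + 1.91 × 0.14/0.42 = 1.637.
Sorption retards both mechanisms: v_R = v/R = 0.3464 m/day, D_R = D/R = 0.06231 m²/day.
Peak time from v_R²t² + 2D_R t − x² = 0: t = (√(D_R² + v_R²x²) − D_R)/v_R².
√(D_R² + v_R²x²) = √(0.06231² + 0.3464² × 250²) = 86.60; v_R² = 0.1200.
t = (86.60 − 0.06231)/0.1200 = 721 days.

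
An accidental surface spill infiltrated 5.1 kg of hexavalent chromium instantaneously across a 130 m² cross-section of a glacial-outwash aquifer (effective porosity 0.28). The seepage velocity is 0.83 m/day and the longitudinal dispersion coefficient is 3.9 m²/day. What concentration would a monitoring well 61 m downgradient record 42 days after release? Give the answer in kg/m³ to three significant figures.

For an instantaneous plane source, C(x,t) = M/(n_e·A·√(4πDt)) · exp(−(x−vt)²/(4Dt)), with n_e·A the pore (flow) area.
Plume center vt = 0.83 × 42 = 34.86 m, so the well at 61 m is 26.14 m downgradient of the peak.
√(4πDt) = 45.37 m, giving peak height M/(n_e·A·√(4πDt)) = 5.1/(0.28 × 130 × 45.37) = 0.003088 kg/m³.
(x−vt)²/(4Dt) = (26.14)²/(4 × 3.9 × 42) = 1.043; exp(−1.043) = 0.3524.
C = 0.003088 × 0.3524 = 0.00109 kg/m³.

0.00109 kg/m³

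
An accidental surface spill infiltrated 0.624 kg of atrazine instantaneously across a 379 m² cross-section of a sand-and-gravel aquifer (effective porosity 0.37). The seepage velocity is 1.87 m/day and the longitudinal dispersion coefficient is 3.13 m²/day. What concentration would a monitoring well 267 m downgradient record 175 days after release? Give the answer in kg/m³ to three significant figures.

For an instantaneous plane source, C(x,t) = M/(n_e·A·√(4πDt)) · exp(−(x−vt)²/(4Dt)), with n_e·A the pore (flow) area.
Plume center vt = 1.87 × 175 = 327.25 m, so the well at 267 m is 60.25 m upgradient of the peak.
√(4πDt) = 82.97 m, giving peak height M/(n_e·A·√(4πDt)) = 0.624/(0.37 × 379 × 82.97) = 5.363e-05 kg/m³.
(x−vt)²/(4Dt) = (-60.25)²/(4 × 3.13 × 175) = 1.657; exp(−1.657) = 0.1907.
C = 5.363e-05 × 0.1907 = 1.02e-05 kg/m³.

1.02e-05 kg/m³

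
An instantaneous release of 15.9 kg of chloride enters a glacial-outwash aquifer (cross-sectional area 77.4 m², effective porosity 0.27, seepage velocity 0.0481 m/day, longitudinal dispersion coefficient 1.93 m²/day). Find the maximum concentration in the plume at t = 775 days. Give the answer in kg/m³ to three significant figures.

The peak of an instantaneous 1D plume sits at x = vt; there the Gaussian factor is 1 and C_max = M/(n_e·A·√(4πDt)), where n_e·A is the pore area the mass is dissolved in.
√(4πDt) = √(4π × 1.93 × 775) = 137.1 m, so C_max = 15.9/(0.27 × 77.4 × 137.1) = 0.00555 kg/m³.

0.00555 kg/m³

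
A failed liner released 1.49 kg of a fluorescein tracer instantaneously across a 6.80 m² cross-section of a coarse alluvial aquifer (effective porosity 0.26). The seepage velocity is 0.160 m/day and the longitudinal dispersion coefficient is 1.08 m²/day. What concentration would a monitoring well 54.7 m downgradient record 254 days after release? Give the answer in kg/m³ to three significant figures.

0.0120 kg/m³

For an instantaneous plane source, C(x,t) = M/(n_e·A·√(4πDt)) · exp(−(x−vt)²/(4Dt)), with n_e·A the pore (flow) area.
Plume center vt = 0.160 × 254 = 40.64 m, so the well at 54.7 m is 14.06 m downgradient of the peak.
√(4πDt) = 58.71 m, giving peak height M/(n_e·A·√(4πDt)) = 1.49/(0.26 × 6.80 × 58.71) = 0.01435 kg/m³.
(x−vt)²/(4Dt) = (14.06)²/(4 × 1.08 × 254) = 0.1802; exp(−0.1802) = 0.8351.
C = 0.01435 × 0.8351 = 0.0120 kg/m³.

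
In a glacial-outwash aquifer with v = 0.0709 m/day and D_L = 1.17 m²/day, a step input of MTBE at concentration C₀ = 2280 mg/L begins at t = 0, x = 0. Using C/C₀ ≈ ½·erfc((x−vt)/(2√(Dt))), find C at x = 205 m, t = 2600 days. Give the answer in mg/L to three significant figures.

902 mg/L

For a continuous step input, C/C₀ ≈ ½·erfc((x−vt)/(2√(Dt))).
vt = 0.0709 × 2600 = 184.34 m and 2√(Dt) = 2√(1.17 × 2600) = 110.3 m.
Argument (x−vt)/(2√(Dt)) = (205 − 184.34)/110.3 = 0.1873; ½·erfc(0.1873) = 0.3956.
C = 2280 × 0.3956 = 902 mg/L.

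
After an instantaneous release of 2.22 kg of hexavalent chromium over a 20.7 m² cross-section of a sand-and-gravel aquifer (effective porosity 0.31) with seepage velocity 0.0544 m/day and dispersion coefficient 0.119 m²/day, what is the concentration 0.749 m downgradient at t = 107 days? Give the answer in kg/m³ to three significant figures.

For an instantaneous plane source, C(x,t) = M/(n_e·A·√(4πDt)) · exp(−(x−vt)²/(4Dt)), with n_e·A the pore (flow) area.
Plume center vt = 0.0544 × 107 = 5.8208 m, so the well at 0.749 m is 5.0718 m upgradient of the peak.
√(4πDt) = 12.65 m, giving peak height M/(n_e·A·√(4πDt)) = 2.22/(0.31 × 20.7 × 12.65) = 0.02735 kg/m³.
(x−vt)²/(4Dt) = (-5.0718)²/(4 × 0.119 × 107) = 0.5050; exp(−0.5050) = 0.6035.
C = 0.02735 × 0.6035 = 0.0165 kg/m³.

0.0165 kg/m³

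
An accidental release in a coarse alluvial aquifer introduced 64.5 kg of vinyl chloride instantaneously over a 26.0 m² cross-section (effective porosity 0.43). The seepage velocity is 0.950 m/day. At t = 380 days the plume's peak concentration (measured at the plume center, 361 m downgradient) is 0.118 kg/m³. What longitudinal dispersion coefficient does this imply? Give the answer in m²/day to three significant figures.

0.501 m²/day

At the plume center C_max = M/(n_e·A·√(4πDt)), so D = M²/(4πt·(n_e·A·C_max)²).
n_e·A·C_max = 0.43 × 26.0 × 0.118 = 1.319 kg/m.
D = 64.5²/(4π × 380 × 1.319²) = 0.501 m²/day.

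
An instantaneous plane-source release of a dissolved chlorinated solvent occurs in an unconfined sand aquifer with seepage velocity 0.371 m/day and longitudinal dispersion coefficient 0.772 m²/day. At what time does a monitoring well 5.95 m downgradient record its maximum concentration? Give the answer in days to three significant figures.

For the 1D instantaneous-source solution, setting ∂C/∂t = 0 at fixed x gives v²t² + 2Dt − x² = 0, so t = (√(D² + v²x²) − D)/v².
√(D² + v²x²) = √(0.772² + 0.371² × 5.95²) = 2.339; v² = 0.137641.
t = (2.339 − 0.772)/0.137641 = 11.4 days (vs. the pure-advection estimate x/v = 16.0 d).

11.4 days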